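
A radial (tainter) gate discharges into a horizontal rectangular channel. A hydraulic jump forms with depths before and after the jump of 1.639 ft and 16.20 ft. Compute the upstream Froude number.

Fr₁ = 7.334

For a rectangular channel the momentum equation gives q² = ½·g·y₁·y₂·(y₁ + y₂) = ½×32.2×1.639×16.20×17.84 = 7626.
q = √7626 = 87.33 ft²/s.
V₁ = q/y₁ = 53.28 ft/s; Fr₁ = V₁/√(g·y₁) = 7.334.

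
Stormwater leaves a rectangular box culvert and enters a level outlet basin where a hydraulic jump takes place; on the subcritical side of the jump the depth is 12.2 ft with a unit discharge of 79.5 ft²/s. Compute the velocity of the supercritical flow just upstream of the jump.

V₁ = 35.7 ft/s

V₂ = q/y₂ = 79.5/12.2 = 6.52 ft/s; Fr₂ = V₂/√(g·y₂) = 0.329.
Since the conjugate-depth ratio holds either way, y₁/y₂ = ½[√(1 + 8Fr₂²) − 1] = ½[√1.865 − 1] = 0.183.
y₁ = 0.183 × 12.2 = 2.23 ft.
V₁ = q/y₁ = 79.5/2.23 = 35.7 ft/s.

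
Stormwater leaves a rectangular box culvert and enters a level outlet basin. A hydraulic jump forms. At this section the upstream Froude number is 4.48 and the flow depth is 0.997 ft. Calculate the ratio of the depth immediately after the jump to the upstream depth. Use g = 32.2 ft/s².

Fr₁ = 4.48 (given).
By Bélanger, y₂/y₁ = ½[√(1 + 8Fr₁²) − 1] = ½[√161.6 − 1] = 5.86.

y₂/y₁ = 5.86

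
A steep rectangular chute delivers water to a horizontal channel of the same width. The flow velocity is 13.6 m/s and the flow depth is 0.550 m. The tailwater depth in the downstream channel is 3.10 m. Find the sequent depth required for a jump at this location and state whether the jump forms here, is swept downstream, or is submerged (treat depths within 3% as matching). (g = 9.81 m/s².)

y₂ = 4.29 m; the jump is swept downstream

Fr₁ = V₁/√(g·y₁) = 13.6/√(9.81×0.550) = 5.85.
Conjugate-depth relation: y₂/y₁ = ½[√(1 + 8Fr₁²) − 1] = ½[√275.2 − 1] = 7.80.
y₂ = 7.80 × 0.550 = 4.29 m.
Tailwater y_tw = 3.10 m: y_tw < y₂, so the jump is swept downstream.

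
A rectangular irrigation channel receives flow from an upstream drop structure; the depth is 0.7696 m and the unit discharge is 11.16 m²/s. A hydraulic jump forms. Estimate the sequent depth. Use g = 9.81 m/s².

V₁ = q/y₁ = 11.16/0.7696 = 14.50 m/s. Fr₁ = V₁/√(g·y₁) = 14.50/√(9.81×0.7696) = 5.278.
From the momentum equation for a rectangular channel, y₂/y₁ = ½[√(1 + 8Fr₁²) − 1] = ½[√223.82 − 1] = 6.980.
y₂ = 6.980 × 0.7696 = 5.372 m.

y₂ = 5.372 m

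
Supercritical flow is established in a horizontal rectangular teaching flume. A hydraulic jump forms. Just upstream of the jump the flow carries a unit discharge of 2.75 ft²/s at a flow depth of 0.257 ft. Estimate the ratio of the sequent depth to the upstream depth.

y₂/y₁ = 4.78

V₁ = q/y₁ = 2.75/0.257 = 10.7 ft/s. Fr₁ = V₁/√(g·y₁) = 10.7/√(32.2×0.257) = 3.72.
By Bélanger, y₂/y₁ = ½[√(1 + 8Fr₁²) − 1] = ½[√111.7 − 1] = 4.78.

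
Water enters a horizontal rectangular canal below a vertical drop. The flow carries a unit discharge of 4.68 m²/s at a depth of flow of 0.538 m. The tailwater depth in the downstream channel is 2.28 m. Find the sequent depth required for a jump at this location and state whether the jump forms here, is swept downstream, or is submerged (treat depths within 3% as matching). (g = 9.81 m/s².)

V₁ = q/y₁ = 4.68/0.538 = 8.70 m/s. Fr₁ = V₁/√(g·y₁) = 8.70/√(9.81×0.538) = 3.79.
From the momentum equation for a rectangular channel, y₂/y₁ = ½[√(1 + 8Fr₁²) − 1] = ½[√115.7 − 1] = 4.88.
y₂ = 4.88 × 0.538 = 2.62 m.
Tailwater y_tw = 2.28 m: y_tw < y₂, so the jump is swept downstream.

y₂ = 2.62 m; the jump is swept downstream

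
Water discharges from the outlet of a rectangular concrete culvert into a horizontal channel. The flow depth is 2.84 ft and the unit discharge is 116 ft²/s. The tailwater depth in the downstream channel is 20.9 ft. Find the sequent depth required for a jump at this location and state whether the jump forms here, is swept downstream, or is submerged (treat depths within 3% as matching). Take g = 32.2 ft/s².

y₂ = 15.8 ft; the jump is submerged

V₁ = q/y₁ = 116/2.84 = 40.8 ft/s. Fr₁ = V₁/√(g·y₁) = 40.8/√(32.2×2.84) = 4.27.
Sequent-depth ratio: y₂/y₁ = ½[√(1 + 8Fr₁²) − 1] = ½[√146.9 − 1] = 5.56.
y₂ = 5.56 × 2.84 = 15.8 ft.
Tailwater y_tw = 20.9 ft: y_tw > y₂, so the jump is submerged.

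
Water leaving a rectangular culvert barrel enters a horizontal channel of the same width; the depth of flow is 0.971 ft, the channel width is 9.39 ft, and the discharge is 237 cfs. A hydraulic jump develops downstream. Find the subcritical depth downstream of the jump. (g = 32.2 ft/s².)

q = Q/b = 237/9.39 = 25.2 ft²/s; V₁ = q/y₁ = 26.0 ft/s. Fr₁ = V₁/√(g·y₁) = 4.65.
From the momentum equation for a rectangular channel, y₂/y₁ = ½[√(1 + 8Fr₁²) − 1] = ½[√173.9 − 1] = 6.09.
y₂ = 6.09 × 0.971 = 5.92 ft.

y₂ = 5.92 ft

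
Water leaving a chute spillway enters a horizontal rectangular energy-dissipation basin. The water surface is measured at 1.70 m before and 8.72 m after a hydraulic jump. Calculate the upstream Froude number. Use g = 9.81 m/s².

For a rectangular channel the momentum equation gives q² = ½·g·y₁·y₂·(y₁ + y₂) = ½×9.81×1.70×8.72×10.4 = 758.
q = √758 = 27.5 m²/s.
V₁ = q/y₁ = 16.2 m/s; Fr₁ = V₁/√(g·y₁) = 3.96.

Fr₁ = 3.96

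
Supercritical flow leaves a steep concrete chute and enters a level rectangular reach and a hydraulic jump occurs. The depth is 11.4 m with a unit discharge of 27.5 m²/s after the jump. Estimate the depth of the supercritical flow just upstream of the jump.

V₂ = q/y₂ = 27.5/11.4 = 2.41 m/s; Fr₂ = V₂/√(g·y₂) = 0.228.
Since the conjugate-depth ratio holds either way, y₁/y₂ = ½[√(1 + 8Fr₂²) − 1] = ½[√1.416 − 1] = 0.0950.
y₁ = 0.0950 × 11.4 = 1.08 m.

y₁ = 1.08 m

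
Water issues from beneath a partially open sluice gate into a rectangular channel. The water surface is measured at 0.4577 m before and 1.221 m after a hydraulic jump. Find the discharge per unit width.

q = 2.145 m²/s

For a rectangular channel the momentum equation gives q² = ½·g·y₁·y₂·(y₁ + y₂) = ½×9.81×0.4577×1.221×1.679 = 4.602.
q = √4.602 = 2.145 m²/s.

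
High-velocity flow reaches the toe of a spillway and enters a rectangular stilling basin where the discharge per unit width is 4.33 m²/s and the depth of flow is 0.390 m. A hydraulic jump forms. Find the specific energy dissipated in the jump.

V₁ = q/y₁ = 4.33/0.390 = 11.1 m/s. Fr₁ = V₁/√(g·y₁) = 11.1/√(9.81×0.390) = 5.68.
By Bélanger, y₂/y₁ = ½[√(1 + 8Fr₁²) − 1] = ½[√258.8 − 1] = 7.54.
y₂ = 7.54 × 0.390 = 2.94 m.
V₂ = q/y₂ = 4.33/2.94 = 1.47 m/s. E₁ = y₁ + V₁²/2g = 6.67 m; E₂ = y₂ + V₂²/2g = 3.05 m. ΔE = E₁ − E₂ = 3.62 m.

ΔE = 3.62 m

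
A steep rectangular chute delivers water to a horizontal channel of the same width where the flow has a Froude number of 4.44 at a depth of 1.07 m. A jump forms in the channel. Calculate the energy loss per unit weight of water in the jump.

Fr₁ = 4.44 (given).
Bélanger equation: y₂/y₁ = ½[√(1 + 8Fr₁²) − 1] = ½[√158.7 − 1] = 5.80.
y₂ = 5.80 × 1.07 = 6.20 m.
Head loss: ΔE = (y₂ − y₁)³/(4y₁y₂) = (6.20 − 1.07)³/(4×1.07×6.20) = 135/26.6 = 5.10 m.

ΔE = 5.10 m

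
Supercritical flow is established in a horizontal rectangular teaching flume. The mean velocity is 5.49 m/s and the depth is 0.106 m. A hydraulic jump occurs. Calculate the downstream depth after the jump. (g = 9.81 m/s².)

y₂ = 0.756 m

Fr₁ = V₁/√(g·y₁) = 5.49/√(9.81×0.106) = 5.38.
Bélanger equation: y₂/y₁ = ½[√(1 + 8Fr₁²) − 1] = ½[√232.9 − 1] = 7.13.
y₂ = 7.13 × 0.106 = 0.756 m.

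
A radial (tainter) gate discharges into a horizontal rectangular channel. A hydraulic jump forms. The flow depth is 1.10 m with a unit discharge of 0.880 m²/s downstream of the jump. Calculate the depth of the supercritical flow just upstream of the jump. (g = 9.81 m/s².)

V₂ = q/y₂ = 0.880/1.10 = 0.800 m/s; Fr₂ = V₂/√(g·y₂) = 0.244.
The Bélanger relation is symmetric: y₁/y₂ = ½[√(1 + 8Fr₂²) − 1] = ½[√1.474 − 1] = 0.107.
y₁ = 0.107 × 1.10 = 0.118 m.

y₁ = 0.118 m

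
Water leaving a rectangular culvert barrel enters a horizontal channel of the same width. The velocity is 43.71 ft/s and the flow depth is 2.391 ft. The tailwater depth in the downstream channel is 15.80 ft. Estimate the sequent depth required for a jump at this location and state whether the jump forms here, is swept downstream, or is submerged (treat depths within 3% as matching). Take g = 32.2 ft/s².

Fr₁ = V₁/√(g·y₁) = 43.71/√(32.2×2.391) = 4.982.
Sequent-depth ratio: y₂/y₁ = ½[√(1 + 8Fr₁²) − 1] = ½[√199.53 − 1] = 6.563.
y₂ = 6.563 × 2.391 = 15.69 ft.
Tailwater y_tw = 15.80 ft: y_tw ≈ y₂, so the jump forms here.

y₂ = 15.69 ft; the jump forms here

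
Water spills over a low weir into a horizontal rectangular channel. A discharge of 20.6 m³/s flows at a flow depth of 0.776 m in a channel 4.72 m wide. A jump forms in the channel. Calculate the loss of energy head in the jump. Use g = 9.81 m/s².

q = Q/b = 20.6/4.72 = 4.36 m²/s; V₁ = q/y₁ = 5.62 m/s. Fr₁ = V₁/√(g·y₁) = 2.04.
From the momentum equation for a rectangular channel, y₂/y₁ = ½[√(1 + 8Fr₁²) − 1] = ½[√34.24 − 1] = 2.43.
y₂ = 2.43 × 0.776 = 1.88 m.
Head loss: ΔE = (y₂ − y₁)³/(4y₁y₂) = (1.88 − 0.776)³/(4×0.776×1.88) = 1.35/5.84 = 0.232 m.

ΔE = 0.232 m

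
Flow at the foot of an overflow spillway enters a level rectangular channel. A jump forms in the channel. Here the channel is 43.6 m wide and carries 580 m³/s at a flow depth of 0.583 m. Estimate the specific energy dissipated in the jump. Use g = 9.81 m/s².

q = Q/b = 580/43.6 = 13.3 m²/s; V₁ = q/y₁ = 22.8 m/s. Fr₁ = V₁/√(g·y₁) = 9.54.
By Bélanger, y₂/y₁ = ½[√(1 + 8Fr₁²) − 1] = ½[√729.3 − 1] = 13.0.
y₂ = 13.0 × 0.583 = 7.58 m.
Head loss: ΔE = (y₂ − y₁)³/(4y₁y₂) = (7.58 − 0.583)³/(4×0.583×7.58) = 343/17.7 = 19.4 m.

ΔE = 19.4 m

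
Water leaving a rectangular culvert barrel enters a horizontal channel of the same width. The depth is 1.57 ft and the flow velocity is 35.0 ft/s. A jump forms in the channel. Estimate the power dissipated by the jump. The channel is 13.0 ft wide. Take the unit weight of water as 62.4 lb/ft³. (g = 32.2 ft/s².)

Fr₁ = V₁/√(g·y₁) = 35.0/√(32.2×1.57) = 4.92.
From the momentum equation for a rectangular channel, y₂/y₁ = ½[√(1 + 8Fr₁²) − 1] = ½[√194.9 − 1] = 6.48.
y₂ = 6.48 × 1.57 = 10.2 ft.
q = V₁·y₁ = 35.0 × 1.57 = 55.0 ft²/s. V₂ = q/y₂ = 55.0/10.2 = 5.40 ft/s. E₁ = y₁ + V₁²/2g = 20.6 ft; E₂ = y₂ + V₂²/2g = 10.6 ft. ΔE = E₁ − E₂ = 9.97 ft.
Q = q·b = 55.0 × 13.0 = 714 cfs. P = γ·Q·ΔE/550 = 62.4 × 714 × 9.97 / 550 = 808 hp.

P = 808 hp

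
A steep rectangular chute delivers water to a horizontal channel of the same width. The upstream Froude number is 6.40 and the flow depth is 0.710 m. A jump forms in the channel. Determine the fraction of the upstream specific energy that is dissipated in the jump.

ΔE/E₁ = 0.588 (58.8%)

Fr₁ = 6.40 (given).
Conjugate-depth relation: y₂/y₁ = ½[√(1 + 8Fr₁²) − 1] = ½[√328.7 − 1] = 8.56.
y₂ = 8.56 × 0.710 = 6.08 m.
E₁ = y₁(1 + Fr₁²/2) = 0.710×(1 + 6.40²/2) = 15.3 m. ΔE = (y₂ − y₁)³/(4y₁y₂) = 8.97 m. ΔE/E₁ = 8.97/15.3 = 0.588.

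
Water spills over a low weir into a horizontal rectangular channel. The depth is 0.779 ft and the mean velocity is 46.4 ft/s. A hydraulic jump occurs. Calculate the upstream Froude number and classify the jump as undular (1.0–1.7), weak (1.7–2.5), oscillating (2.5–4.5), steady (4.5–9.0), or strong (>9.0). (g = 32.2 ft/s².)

Fr₁ = V₁/√(g·y₁) = 46.4/√(32.2×0.779) = 9.26.
Fr₁ = 9.26 lies in the strong range.

Fr₁ = 9.26; strong jump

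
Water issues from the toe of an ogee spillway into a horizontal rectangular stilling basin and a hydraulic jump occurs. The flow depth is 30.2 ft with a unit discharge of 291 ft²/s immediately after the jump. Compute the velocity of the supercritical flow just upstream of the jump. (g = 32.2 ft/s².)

V₁ = 58.7 ft/s

V₂ = q/y₂ = 291/30.2 = 9.64 ft/s; Fr₂ = V₂/√(g·y₂) = 0.309.
The Bélanger relation is symmetric: y₁/y₂ = ½[√(1 + 8Fr₂²) − 1] = ½[√1.764 − 1] = 0.164.
y₁ = 0.164 × 30.2 = 4.95 ft.
V₁ = q/y₁ = 291/4.95 = 58.7 ft/s.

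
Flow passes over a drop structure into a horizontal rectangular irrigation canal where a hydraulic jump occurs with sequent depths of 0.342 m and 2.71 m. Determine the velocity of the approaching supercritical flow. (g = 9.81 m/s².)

For a rectangular channel the momentum equation gives q² = ½·g·y₁·y₂·(y₁ + y₂) = ½×9.81×0.342×2.71×3.05 = 13.9.
q = √13.9 = 3.72 m²/s.
V₁ = q/y₁ = 3.72/0.342 = 10.9 m/s.

V₁ = 10.9 m/s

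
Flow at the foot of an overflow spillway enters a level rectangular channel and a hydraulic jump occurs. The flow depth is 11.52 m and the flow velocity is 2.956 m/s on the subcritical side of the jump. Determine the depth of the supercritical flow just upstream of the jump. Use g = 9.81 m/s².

y₁ = 1.568 m

Fr₂ = V₂/√(g·y₂) = 2.956/√(9.81×11.52) = 0.2781.
The Bélanger relation is symmetric: y₁/y₂ = ½[√(1 + 8Fr₂²) − 1] = ½[√1.6186 − 1] = 0.1361.
y₁ = 0.1361 × 11.52 = 1.568 m.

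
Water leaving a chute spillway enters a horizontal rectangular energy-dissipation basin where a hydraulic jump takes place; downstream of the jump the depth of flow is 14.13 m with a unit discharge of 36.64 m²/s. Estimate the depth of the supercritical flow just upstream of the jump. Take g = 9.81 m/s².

V₂ = q/y₂ = 36.64/14.13 = 2.593 m/s; Fr₂ = V₂/√(g·y₂) = 0.2202.
From the momentum equation (using Fr₂), y₁/y₂ = ½[√(1 + 8Fr₂²) − 1] = ½[√1.3881 − 1] = 0.08908.
y₁ = 0.08908 × 14.13 = 1.259 m.

y₁ = 1.259 m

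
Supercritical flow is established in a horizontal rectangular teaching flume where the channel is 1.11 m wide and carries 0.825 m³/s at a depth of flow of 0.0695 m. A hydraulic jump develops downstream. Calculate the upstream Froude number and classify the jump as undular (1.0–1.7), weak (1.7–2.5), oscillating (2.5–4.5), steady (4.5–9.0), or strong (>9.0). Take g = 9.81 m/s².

q = Q/b = 0.825/1.11 = 0.743 m²/s; V₁ = q/y₁ = 10.7 m/s. Fr₁ = V₁/√(g·y₁) = 13.0.
Fr₁ = 13.0 lies in the strong range.

Fr₁ = 13.0; strong jump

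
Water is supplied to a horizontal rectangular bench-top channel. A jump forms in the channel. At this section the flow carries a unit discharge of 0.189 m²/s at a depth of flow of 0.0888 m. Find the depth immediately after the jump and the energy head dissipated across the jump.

V₁ = q/y₁ = 0.189/0.0888 = 2.13 m/s. Fr₁ = V₁/√(g·y₁) = 2.13/√(9.81×0.0888) = 2.28.
Sequent-depth ratio: y₂/y₁ = ½[√(1 + 8Fr₁²) − 1] = ½[√42.60 − 1] = 2.76.
y₂ = 2.76 × 0.0888 = 0.245 m.
V₂ = q/y₂ = 0.189/0.245 = 0.770 m/s. E₁ = y₁ + V₁²/2g = 0.320 m; E₂ = y₂ + V₂²/2g = 0.276 m. ΔE = E₁ − E₂ = 0.0441 m.

y₂ = 0.245 m; ΔE = 0.0441 m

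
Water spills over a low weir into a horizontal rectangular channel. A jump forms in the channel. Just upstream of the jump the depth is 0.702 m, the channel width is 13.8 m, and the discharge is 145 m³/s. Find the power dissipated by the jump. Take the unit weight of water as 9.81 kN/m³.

q = Q/b = 145/13.8 = 10.5 m²/s; V₁ = q/y₁ = 15.0 m/s. Fr₁ = V₁/√(g·y₁) = 5.70.
Bélanger equation: y₂/y₁ = ½[√(1 + 8Fr₁²) − 1] = ½[√261.2 − 1] = 7.58.
y₂ = 7.58 × 0.702 = 5.32 m.
Head loss: ΔE = (y₂ − y₁)³/(4y₁y₂) = (5.32 − 0.702)³/(4×0.702×5.32) = 98.6/14.9 = 6.60 m.
P = γ·Q·ΔE = 9.81 × 145 × 6.60 = 9387 kW.

P = 9387 kW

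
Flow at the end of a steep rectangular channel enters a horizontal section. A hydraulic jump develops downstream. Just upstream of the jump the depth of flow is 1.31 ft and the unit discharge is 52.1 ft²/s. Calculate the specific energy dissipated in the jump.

V₁ = q/y₁ = 52.1/1.31 = 39.8 ft/s. Fr₁ = V₁/√(g·y₁) = 39.8/√(32.2×1.31) = 6.12.
By Bélanger, y₂/y₁ = ½[√(1 + 8Fr₁²) − 1] = ½[√301.0 − 1] = 8.17.
y₂ = 8.17 × 1.31 = 10.7 ft.
Head loss: ΔE = (y₂ − y₁)³/(4y₁y₂) = (10.7 − 1.31)³/(4×1.31×10.7) = 830/56.1 = 14.8 ft.

ΔE = 14.8 ft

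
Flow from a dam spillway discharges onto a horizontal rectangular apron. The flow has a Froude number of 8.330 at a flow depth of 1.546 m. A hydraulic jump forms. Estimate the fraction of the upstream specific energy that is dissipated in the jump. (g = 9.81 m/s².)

ΔE/E₁ = 0.676 (67.6%)

Fr₁ = 8.330 (given).
Conjugate-depth relation: y₂/y₁ = ½[√(1 + 8Fr₁²) − 1] = ½[√556.11 − 1] = 11.29.
y₂ = 11.29 × 1.546 = 17.46 m.
E₁ = y₁(1 + Fr₁²/2) = 1.546×(1 + 8.330²/2) = 55.18 m. ΔE = (y₂ − y₁)³/(4y₁y₂) = 37.31 m. ΔE/E₁ = 37.31/55.18 = 0.676.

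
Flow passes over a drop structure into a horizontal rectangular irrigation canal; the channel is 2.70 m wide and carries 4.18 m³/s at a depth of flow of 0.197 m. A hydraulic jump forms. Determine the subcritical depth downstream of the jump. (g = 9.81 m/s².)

y₂ = 1.48 m

q = Q/b = 4.18/2.70 = 1.55 m²/s; V₁ = q/y₁ = 7.86 m/s. Fr₁ = V₁/√(g·y₁) = 5.65.
Sequent-depth ratio: y₂/y₁ = ½[√(1 + 8Fr₁²) − 1] = ½[√256.7 − 1] = 7.51.
y₂ = 7.51 × 0.197 = 1.48 m.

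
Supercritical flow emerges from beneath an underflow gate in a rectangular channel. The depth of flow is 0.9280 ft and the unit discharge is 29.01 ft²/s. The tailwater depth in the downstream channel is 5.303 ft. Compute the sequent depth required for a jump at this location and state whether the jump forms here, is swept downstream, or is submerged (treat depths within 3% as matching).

V₁ = q/y₁ = 29.01/0.9280 = 31.26 ft/s. Fr₁ = V₁/√(g·y₁) = 31.26/√(32.2×0.9280) = 5.719.
Bélanger equation: y₂/y₁ = ½[√(1 + 8Fr₁²) − 1] = ½[√262.63 − 1] = 7.603.
y₂ = 7.603 × 0.9280 = 7.056 ft.
Tailwater y_tw = 5.303 ft: y_tw < y₂, so the jump is swept downstream.

y₂ = 7.056 ft; the jump is swept downstream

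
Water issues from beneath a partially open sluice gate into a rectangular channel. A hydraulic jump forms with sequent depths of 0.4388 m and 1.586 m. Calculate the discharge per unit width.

For a rectangular channel the momentum equation gives q² = ½·g·y₁·y₂·(y₁ + y₂) = ½×9.81×0.4388×1.586×2.025 = 6.912.
q = √6.912 = 2.629 m²/s.

q = 2.629 m²/s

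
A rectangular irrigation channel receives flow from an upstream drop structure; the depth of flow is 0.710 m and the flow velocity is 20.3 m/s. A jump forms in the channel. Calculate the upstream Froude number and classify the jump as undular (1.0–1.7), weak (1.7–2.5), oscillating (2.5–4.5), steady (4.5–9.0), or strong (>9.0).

Fr₁ = V₁/√(g·y₁) = 20.3/√(9.81×0.710) = 7.69.
Fr₁ = 7.69 lies in the steady range.

Fr₁ = 7.69; steady jump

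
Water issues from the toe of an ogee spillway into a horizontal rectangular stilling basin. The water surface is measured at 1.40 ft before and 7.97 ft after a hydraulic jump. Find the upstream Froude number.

Fr₁ = 4.36

For a rectangular channel the momentum equation gives q² = ½·g·y₁·y₂·(y₁ + y₂) = ½×32.2×1.40×7.97×9.37 = 1683.
q = √1683 = 41.0 ft²/s.
V₁ = q/y₁ = 29.3 ft/s; Fr₁ = V₁/√(g·y₁) = 4.36.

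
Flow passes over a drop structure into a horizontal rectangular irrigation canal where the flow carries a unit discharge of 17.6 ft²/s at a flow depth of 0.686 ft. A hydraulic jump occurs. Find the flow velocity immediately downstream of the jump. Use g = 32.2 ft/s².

V₁ = q/y₁ = 17.6/0.686 = 25.7 ft/s. Fr₁ = V₁/√(g·y₁) = 25.7/√(32.2×0.686) = 5.46.
Bélanger equation: y₂/y₁ = ½[√(1 + 8Fr₁²) − 1] = ½[√239.4 − 1] = 7.24.
y₂ = 7.24 × 0.686 = 4.96 ft.
V₂ = q/y₂ = 17.6/4.96 = 3.55 ft/s.

V₂ = 3.55 ft/s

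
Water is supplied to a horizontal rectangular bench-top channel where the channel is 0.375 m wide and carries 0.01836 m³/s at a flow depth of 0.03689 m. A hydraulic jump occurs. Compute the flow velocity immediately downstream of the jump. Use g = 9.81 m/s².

V₂ = 0.4990 m/s

q = Q/b = 0.01836/0.375 = 0.04896 m²/s; V₁ = q/y₁ = 1.327 m/s. Fr₁ = V₁/√(g·y₁) = 2.206.
From the momentum equation for a rectangular channel, y₂/y₁ = ½[√(1 + 8Fr₁²) − 1] = ½[√39.938 − 1] = 2.660.
y₂ = 2.660 × 0.03689 = 0.09812 m.
V₂ = q/y₂ = 0.04896/0.09812 = 0.4990 m/s.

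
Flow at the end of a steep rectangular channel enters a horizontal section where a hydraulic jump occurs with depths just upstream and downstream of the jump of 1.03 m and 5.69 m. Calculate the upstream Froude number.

For a rectangular channel the momentum equation gives q² = ½·g·y₁·y₂·(y₁ + y₂) = ½×9.81×1.03×5.69×6.72 = 193.
q = √193 = 13.9 m²/s.
V₁ = q/y₁ = 13.5 m/s; Fr₁ = V₁/√(g·y₁) = 4.25.

Fr₁ = 4.25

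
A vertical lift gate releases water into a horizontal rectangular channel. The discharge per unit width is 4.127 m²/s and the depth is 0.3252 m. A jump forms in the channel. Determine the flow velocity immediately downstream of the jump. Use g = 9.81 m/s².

V₁ = q/y₁ = 4.127/0.3252 = 12.69 m/s. Fr₁ = V₁/√(g·y₁) = 12.69/√(9.81×0.3252) = 7.105.
By Bélanger, y₂/y₁ = ½[√(1 + 8Fr₁²) − 1] = ½[√404.87 − 1] = 9.561.
y₂ = 9.561 × 0.3252 = 3.109 m.
V₂ = q/y₂ = 4.127/3.109 = 1.327 m/s.

V₂ = 1.327 m/s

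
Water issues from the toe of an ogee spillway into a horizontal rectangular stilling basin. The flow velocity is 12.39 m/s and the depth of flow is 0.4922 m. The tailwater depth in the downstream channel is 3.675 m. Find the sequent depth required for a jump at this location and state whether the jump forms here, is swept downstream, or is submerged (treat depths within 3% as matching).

Fr₁ = V₁/√(g·y₁) = 12.39/√(9.81×0.4922) = 5.639.
Sequent-depth ratio: y₂/y₁ = ½[√(1 + 8Fr₁²) − 1] = ½[√255.34 − 1] = 7.490.
y₂ = 7.490 × 0.4922 = 3.686 m.
Tailwater y_tw = 3.675 m: y_tw ≈ y₂, so the jump forms here.

y₂ = 3.686 m; the jump forms here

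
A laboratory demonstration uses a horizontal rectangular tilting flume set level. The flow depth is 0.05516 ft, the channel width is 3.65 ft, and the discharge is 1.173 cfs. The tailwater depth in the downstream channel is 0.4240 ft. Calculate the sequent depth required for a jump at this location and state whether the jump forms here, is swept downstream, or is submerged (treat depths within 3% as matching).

q = Q/b = 1.173/3.65 = 0.3214 ft²/s; V₁ = q/y₁ = 5.826 ft/s. Fr₁ = V₁/√(g·y₁) = 4.372.
Sequent-depth ratio: y₂/y₁ = ½[√(1 + 8Fr₁²) − 1] = ½[√153.89 − 1] = 5.703.
y₂ = 5.703 × 0.05516 = 0.3146 ft.
Tailwater y_tw = 0.4240 ft: y_tw > y₂, so the jump is submerged.

y₂ = 0.3146 ft; the jump is submerged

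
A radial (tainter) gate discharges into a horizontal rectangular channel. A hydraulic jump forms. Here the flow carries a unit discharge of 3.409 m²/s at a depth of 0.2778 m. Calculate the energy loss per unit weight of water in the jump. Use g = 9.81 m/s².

V₁ = q/y₁ = 3.409/0.2778 = 12.27 m/s. Fr₁ = V₁/√(g·y₁) = 12.27/√(9.81×0.2778) = 7.434.
By Bélanger, y₂/y₁ = ½[√(1 + 8Fr₁²) − 1] = ½[√443.06 − 1] = 10.02.
y₂ = 10.02 × 0.2778 = 2.785 m.
V₂ = q/y₂ = 3.409/2.785 = 1.224 m/s. E₁ = y₁ + V₁²/2g = 7.953 m; E₂ = y₂ + V₂²/2g = 2.861 m. ΔE = E₁ − E₂ = 5.092 m.

ΔE = 5.092 m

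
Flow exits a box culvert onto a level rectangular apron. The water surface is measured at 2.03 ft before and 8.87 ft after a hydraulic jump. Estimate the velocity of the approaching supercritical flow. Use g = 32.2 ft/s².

V₁ = 27.7 ft/s

For a rectangular channel the momentum equation gives q² = ½·g·y₁·y₂·(y₁ + y₂) = ½×32.2×2.03×8.87×10.9 = 3160.
q = √3160 = 56.2 ft²/s.
V₁ = q/y₁ = 56.2/2.03 = 27.7 ft/s.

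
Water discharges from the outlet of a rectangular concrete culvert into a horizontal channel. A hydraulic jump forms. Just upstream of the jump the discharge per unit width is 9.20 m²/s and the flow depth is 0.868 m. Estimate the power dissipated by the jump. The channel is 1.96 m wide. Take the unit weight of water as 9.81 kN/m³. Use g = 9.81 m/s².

P = 404 kW

V₁ = q/y₁ = 9.20/0.868 = 10.6 m/s. Fr₁ = V₁/√(g·y₁) = 10.6/√(9.81×0.868) = 3.63.
Conjugate-depth relation: y₂/y₁ = ½[√(1 + 8Fr₁²) − 1] = ½[√106.5 − 1] = 4.66.
y₂ = 4.66 × 0.868 = 4.05 m.
Head loss: ΔE = (y₂ − y₁)³/(4y₁y₂) = (4.05 − 0.868)³/(4×0.868×4.05) = 32.1/14.0 = 2.28 m.
Q = q·b = 9.20 × 1.96 = 18.0 m³/s. P = γ·Q·ΔE = 9.81 × 18.0 × 2.28 = 404 kW.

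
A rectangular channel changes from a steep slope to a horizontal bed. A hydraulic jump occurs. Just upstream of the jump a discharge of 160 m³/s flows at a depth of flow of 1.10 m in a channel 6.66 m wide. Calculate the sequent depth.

y₂ = 9.81 m

q = Q/b = 160/6.66 = 24.0 m²/s; V₁ = q/y₁ = 21.8 m/s. Fr₁ = V₁/√(g·y₁) = 6.65.
Sequent-depth ratio: y₂/y₁ = ½[√(1 + 8Fr₁²) − 1] = ½[√354.6 − 1] = 8.92.
y₂ = 8.92 × 1.10 = 9.81 m.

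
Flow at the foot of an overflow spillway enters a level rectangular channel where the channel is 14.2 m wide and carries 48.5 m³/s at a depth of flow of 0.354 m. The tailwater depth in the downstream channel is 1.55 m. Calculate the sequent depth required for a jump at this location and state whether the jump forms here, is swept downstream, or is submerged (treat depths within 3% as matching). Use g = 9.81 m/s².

y₂ = 2.42 m; the jump is swept downstream

q = Q/b = 48.5/14.2 = 3.42 m²/s; V₁ = q/y₁ = 9.65 m/s. Fr₁ = V₁/√(g·y₁) = 5.18.
Sequent-depth ratio: y₂/y₁ = ½[√(1 + 8Fr₁²) − 1] = ½[√215.4 − 1] = 6.84.
y₂ = 6.84 × 0.354 = 2.42 m.
Tailwater y_tw = 1.55 m: y_tw < y₂, so the jump is swept downstream.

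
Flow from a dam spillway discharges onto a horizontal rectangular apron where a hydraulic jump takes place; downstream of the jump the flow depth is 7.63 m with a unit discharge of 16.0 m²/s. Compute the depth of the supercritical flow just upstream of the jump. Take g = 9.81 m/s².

V₂ = q/y₂ = 16.0/7.63 = 2.10 m/s; Fr₂ = V₂/√(g·y₂) = 0.242.
Applying the sequent-depth relation in reverse, y₁/y₂ = ½[√(1 + 8Fr₂²) − 1] = ½[√1.470 − 1] = 0.106.
y₁ = 0.106 × 7.63 = 0.810 m.

y₁ = 0.810 m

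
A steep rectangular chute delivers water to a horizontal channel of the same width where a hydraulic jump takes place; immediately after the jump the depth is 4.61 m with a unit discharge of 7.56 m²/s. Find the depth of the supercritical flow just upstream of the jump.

y₁ = 0.495 m

V₂ = q/y₂ = 7.56/4.61 = 1.64 m/s; Fr₂ = V₂/√(g·y₂) = 0.244.
Applying the sequent-depth relation in reverse, y₁/y₂ = ½[√(1 + 8Fr₂²) − 1] = ½[√1.476 − 1] = 0.107.
y₁ = 0.107 × 4.61 = 0.495 m.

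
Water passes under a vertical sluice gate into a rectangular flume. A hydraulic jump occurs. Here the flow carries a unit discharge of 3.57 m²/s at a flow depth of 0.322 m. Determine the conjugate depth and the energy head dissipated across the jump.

y₂ = 2.68 m; ΔE = 3.81 m

V₁ = q/y₁ = 3.57/0.322 = 11.1 m/s. Fr₁ = V₁/√(g·y₁) = 11.1/√(9.81×0.322) = 6.24.
Sequent-depth ratio: y₂/y₁ = ½[√(1 + 8Fr₁²) − 1] = ½[√312.3 − 1] = 8.34.
y₂ = 8.34 × 0.322 = 2.68 m.
V₂ = q/y₂ = 3.57/2.68 = 1.33 m/s. E₁ = y₁ + V₁²/2g = 6.59 m; E₂ = y₂ + V₂²/2g = 2.77 m. ΔE = E₁ − E₂ = 3.81 m.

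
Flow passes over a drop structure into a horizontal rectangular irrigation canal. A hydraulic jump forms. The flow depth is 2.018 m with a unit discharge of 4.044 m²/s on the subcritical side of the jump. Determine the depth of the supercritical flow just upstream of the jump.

V₂ = q/y₂ = 4.044/2.018 = 2.004 m/s; Fr₂ = V₂/√(g·y₂) = 0.4504.
From the momentum equation (using Fr₂), y₁/y₂ = ½[√(1 + 8Fr₂²) − 1] = ½[√2.6229 − 1] = 0.3098.
y₁ = 0.3098 × 2.018 = 0.6251 m.

y₁ = 0.6251 m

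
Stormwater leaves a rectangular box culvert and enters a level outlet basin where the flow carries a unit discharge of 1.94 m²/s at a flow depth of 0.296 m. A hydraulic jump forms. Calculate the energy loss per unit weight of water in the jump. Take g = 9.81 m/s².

V₁ = q/y₁ = 1.94/0.296 = 6.55 m/s. Fr₁ = V₁/√(g·y₁) = 6.55/√(9.81×0.296) = 3.85.
Sequent-depth ratio: y₂/y₁ = ½[√(1 + 8Fr₁²) − 1] = ½[√119.3 − 1] = 4.96.
y₂ = 4.96 × 0.296 = 1.47 m.
Head loss: ΔE = (y₂ − y₁)³/(4y₁y₂) = (1.47 − 0.296)³/(4×0.296×1.47) = 1.61/1.74 = 0.928 m.

ΔE = 0.928 m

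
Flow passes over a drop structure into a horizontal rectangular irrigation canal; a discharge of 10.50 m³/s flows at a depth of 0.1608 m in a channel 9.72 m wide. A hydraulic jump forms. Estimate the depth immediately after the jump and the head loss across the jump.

y₂ = 1.139 m; ΔE = 1.277 m

q = Q/b = 10.50/9.72 = 1.080 m²/s; V₁ = q/y₁ = 6.718 m/s. Fr₁ = V₁/√(g·y₁) = 5.349.
Bélanger equation: y₂/y₁ = ½[√(1 + 8Fr₁²) − 1] = ½[√229.88 − 1] = 7.081.
y₂ = 7.081 × 0.1608 = 1.139 m.
V₂ = q/y₂ = 1.080/1.139 = 0.9487 m/s. E₁ = y₁ + V₁²/2g = 2.461 m; E₂ = y₂ + V₂²/2g = 1.184 m. ΔE = E₁ − E₂ = 1.277 m.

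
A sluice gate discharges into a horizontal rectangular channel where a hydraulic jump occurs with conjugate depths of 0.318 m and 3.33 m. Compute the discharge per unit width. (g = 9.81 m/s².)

For a rectangular channel the momentum equation gives q² = ½·g·y₁·y₂·(y₁ + y₂) = ½×9.81×0.318×3.33×3.65 = 18.9.
q = √18.9 = 4.35 m²/s.

q = 4.35 m²/s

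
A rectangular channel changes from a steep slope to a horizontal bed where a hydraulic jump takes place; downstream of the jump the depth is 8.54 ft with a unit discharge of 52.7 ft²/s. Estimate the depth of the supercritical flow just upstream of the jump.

V₂ = q/y₂ = 52.7/8.54 = 6.17 ft/s; Fr₂ = V₂/√(g·y₂) = 0.372.
The Bélanger relation is symmetric: y₁/y₂ = ½[√(1 + 8Fr₂²) − 1] = ½[√2.108 − 1] = 0.226.
y₁ = 0.226 × 8.54 = 1.93 ft.

y₁ = 1.93 ft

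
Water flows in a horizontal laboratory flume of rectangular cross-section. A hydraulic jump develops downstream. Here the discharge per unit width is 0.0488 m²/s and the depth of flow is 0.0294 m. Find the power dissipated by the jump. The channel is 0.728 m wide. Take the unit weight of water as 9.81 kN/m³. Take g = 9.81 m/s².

V₁ = q/y₁ = 0.0488/0.0294 = 1.66 m/s. Fr₁ = V₁/√(g·y₁) = 1.66/√(9.81×0.0294) = 3.09.
From the momentum equation for a rectangular channel, y₂/y₁ = ½[√(1 + 8Fr₁²) − 1] = ½[√77.42 − 1] = 3.90.
y₂ = 3.90 × 0.0294 = 0.115 m.
V₂ = q/y₂ = 0.0488/0.115 = 0.426 m/s. E₁ = y₁ + V₁²/2g = 0.170 m; E₂ = y₂ + V₂²/2g = 0.124 m. ΔE = E₁ − E₂ = 0.0459 m.
Q = q·b = 0.0488 × 0.728 = 0.0355 m³/s. P = γ·Q·ΔE = 9.81 × 0.0355 × 0.0459 = 0.0160 kW.

P = 0.0160 kW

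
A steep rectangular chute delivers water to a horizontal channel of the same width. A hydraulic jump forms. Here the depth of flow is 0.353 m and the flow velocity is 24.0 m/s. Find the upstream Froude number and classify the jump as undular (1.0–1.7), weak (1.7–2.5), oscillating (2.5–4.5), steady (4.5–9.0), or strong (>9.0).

Fr₁ = V₁/√(g·y₁) = 24.0/√(9.81×0.353) = 12.9.
Fr₁ = 12.9 lies in the strong range.

Fr₁ = 12.9; strong jump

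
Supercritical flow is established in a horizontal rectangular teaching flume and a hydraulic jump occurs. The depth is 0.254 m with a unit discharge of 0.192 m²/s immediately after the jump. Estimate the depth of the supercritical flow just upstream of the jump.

V₂ = q/y₂ = 0.192/0.254 = 0.756 m/s; Fr₂ = V₂/√(g·y₂) = 0.479.
From the momentum equation (using Fr₂), y₁/y₂ = ½[√(1 + 8Fr₂²) − 1] = ½[√2.835 − 1] = 0.342.
y₁ = 0.342 × 0.254 = 0.0868 m.

y₁ = 0.0868 m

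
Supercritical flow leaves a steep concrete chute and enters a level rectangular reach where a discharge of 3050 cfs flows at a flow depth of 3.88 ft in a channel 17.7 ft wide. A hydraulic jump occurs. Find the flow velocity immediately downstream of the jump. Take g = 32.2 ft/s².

q = Q/b = 3050/17.7 = 172 ft²/s; V₁ = q/y₁ = 44.4 ft/s. Fr₁ = V₁/√(g·y₁) = 3.97.
Conjugate-depth relation: y₂/y₁ = ½[√(1 + 8Fr₁²) − 1] = ½[√127.3 − 1] = 5.14.
y₂ = 5.14 × 3.88 = 19.9 ft.
V₂ = q/y₂ = 172/19.9 = 8.64 ft/s.

V₂ = 8.64 ft/s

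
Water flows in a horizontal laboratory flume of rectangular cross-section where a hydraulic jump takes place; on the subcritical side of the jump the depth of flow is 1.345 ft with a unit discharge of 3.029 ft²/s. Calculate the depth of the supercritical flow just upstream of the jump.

y₁ = 0.2634 ft

V₂ = q/y₂ = 3.029/1.345 = 2.252 ft/s; Fr₂ = V₂/√(g·y₂) = 0.3422.
The Bélanger relation is symmetric: y₁/y₂ = ½[√(1 + 8Fr₂²) − 1] = ½[√1.9368 − 1] = 0.1959.
y₁ = 0.1959 × 1.345 = 0.2634 ft.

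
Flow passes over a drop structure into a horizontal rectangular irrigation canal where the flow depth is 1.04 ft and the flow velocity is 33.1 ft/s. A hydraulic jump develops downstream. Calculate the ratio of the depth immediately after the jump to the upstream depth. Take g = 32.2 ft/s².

y₂/y₁ = 7.60

Fr₁ = V₁/√(g·y₁) = 33.1/√(32.2×1.04) = 5.72.
By Bélanger, y₂/y₁ = ½[√(1 + 8Fr₁²) − 1] = ½[√262.7 − 1] = 7.60.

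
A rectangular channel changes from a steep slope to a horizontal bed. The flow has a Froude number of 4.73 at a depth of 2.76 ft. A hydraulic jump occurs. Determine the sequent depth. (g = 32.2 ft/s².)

y₂ = 17.1 ft

Fr₁ = 4.73 (given).
Sequent-depth ratio: y₂/y₁ = ½[√(1 + 8Fr₁²) − 1] = ½[√180.0 − 1] = 6.21.
y₂ = 6.21 × 2.76 = 17.1 ft.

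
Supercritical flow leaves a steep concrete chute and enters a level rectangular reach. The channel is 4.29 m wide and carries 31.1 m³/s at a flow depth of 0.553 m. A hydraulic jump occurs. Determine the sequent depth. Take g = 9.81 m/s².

q = Q/b = 31.1/4.29 = 7.25 m²/s; V₁ = q/y₁ = 13.1 m/s. Fr₁ = V₁/√(g·y₁) = 5.63.
Conjugate-depth relation: y₂/y₁ = ½[√(1 + 8Fr₁²) − 1] = ½[√254.4 − 1] = 7.48.
y₂ = 7.48 × 0.553 = 4.13 m.

y₂ = 4.13 m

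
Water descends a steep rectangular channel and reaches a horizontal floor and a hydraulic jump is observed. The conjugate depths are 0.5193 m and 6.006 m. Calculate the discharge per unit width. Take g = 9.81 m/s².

For a rectangular channel the momentum equation gives q² = ½·g·y₁·y₂·(y₁ + y₂) = ½×9.81×0.5193×6.006×6.525 = 99.83.
q = √99.83 = 9.991 m²/s.

q = 9.991 m²/s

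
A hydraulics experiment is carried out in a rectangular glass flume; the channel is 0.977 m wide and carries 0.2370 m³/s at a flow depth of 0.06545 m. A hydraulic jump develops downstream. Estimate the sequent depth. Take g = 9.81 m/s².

q = Q/b = 0.2370/0.977 = 0.2426 m²/s; V₁ = q/y₁ = 3.706 m/s. Fr₁ = V₁/√(g·y₁) = 4.625.
Sequent-depth ratio: y₂/y₁ = ½[√(1 + 8Fr₁²) − 1] = ½[√172.16 − 1] = 6.060.
y₂ = 6.060 × 0.06545 = 0.3967 m.

y₂ = 0.3967 m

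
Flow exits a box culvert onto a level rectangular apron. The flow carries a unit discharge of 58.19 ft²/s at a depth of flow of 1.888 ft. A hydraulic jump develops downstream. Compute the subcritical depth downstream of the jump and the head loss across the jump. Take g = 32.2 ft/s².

y₂ = 9.653 ft; ΔE = 6.422 ft

V₁ = q/y₁ = 58.19/1.888 = 30.82 ft/s. Fr₁ = V₁/√(g·y₁) = 30.82/√(32.2×1.888) = 3.953.
By Bélanger, y₂/y₁ = ½[√(1 + 8Fr₁²) − 1] = ½[√126.00 − 1] = 5.113.
y₂ = 5.113 × 1.888 = 9.653 ft.
Head loss: ΔE = (y₂ − y₁)³/(4y₁y₂) = (9.653 − 1.888)³/(4×1.888×9.653) = 468.1/72.90 = 6.422 ft.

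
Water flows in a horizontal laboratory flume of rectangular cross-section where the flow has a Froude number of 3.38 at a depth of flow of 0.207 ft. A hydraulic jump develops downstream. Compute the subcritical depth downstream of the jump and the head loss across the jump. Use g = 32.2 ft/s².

y₂ = 0.891 ft; ΔE = 0.434 ft

Fr₁ = 3.38 (given).
Sequent-depth ratio: y₂/y₁ = ½[√(1 + 8Fr₁²) − 1] = ½[√92.40 − 1] = 4.31.
y₂ = 4.31 × 0.207 = 0.891 ft.
V₁ = Fr₁·√(g·y₁) = 3.38×√(32.2×0.207) = 8.73 ft/s; q = V₁·y₁ = 1.81 ft²/s. V₂ = q/y₂ = 1.81/0.891 = 2.03 ft/s. E₁ = y₁ + V₁²/2g = 1.39 ft; E₂ = y₂ + V₂²/2g = 0.955 ft. ΔE = E₁ − E₂ = 0.434 ft.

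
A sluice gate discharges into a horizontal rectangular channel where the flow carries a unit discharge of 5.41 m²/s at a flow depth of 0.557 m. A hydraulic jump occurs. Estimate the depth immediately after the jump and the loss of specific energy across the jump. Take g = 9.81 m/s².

V₁ = q/y₁ = 5.41/0.557 = 9.71 m/s. Fr₁ = V₁/√(g·y₁) = 9.71/√(9.81×0.557) = 4.16.
Conjugate-depth relation: y₂/y₁ = ½[√(1 + 8Fr₁²) − 1] = ½[√139.1 − 1] = 5.40.
y₂ = 5.40 × 0.557 = 3.01 m.
V₂ = q/y₂ = 5.41/3.01 = 1.80 m/s. E₁ = y₁ + V₁²/2g = 5.37 m; E₂ = y₂ + V₂²/2g = 3.17 m. ΔE = E₁ − E₂ = 2.19 m.

y₂ = 3.01 m; ΔE = 2.19 m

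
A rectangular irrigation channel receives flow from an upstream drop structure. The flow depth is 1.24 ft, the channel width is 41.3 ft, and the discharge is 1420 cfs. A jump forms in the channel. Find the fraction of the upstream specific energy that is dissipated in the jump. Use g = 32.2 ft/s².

q = Q/b = 1420/41.3 = 34.4 ft²/s; V₁ = q/y₁ = 27.7 ft/s. Fr₁ = V₁/√(g·y₁) = 4.39.
By Bélanger, y₂/y₁ = ½[√(1 + 8Fr₁²) − 1] = ½[√155.0 − 1] = 5.73.
y₂ = 5.73 × 1.24 = 7.10 ft.
E₁ = y₁ + V₁²/2g = 13.2 ft. ΔE = (y₂ − y₁)³/(4y₁y₂) = 5.71 ft. ΔE/E₁ = 5.71/13.2 = 0.434.

ΔE/E₁ = 0.434 (43.4%)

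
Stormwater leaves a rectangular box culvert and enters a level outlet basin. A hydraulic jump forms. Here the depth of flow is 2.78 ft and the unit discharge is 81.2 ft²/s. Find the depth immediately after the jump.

y₂ = 10.8 ft

V₁ = q/y₁ = 81.2/2.78 = 29.2 ft/s. Fr₁ = V₁/√(g·y₁) = 29.2/√(32.2×2.78) = 3.09.
Conjugate-depth relation: y₂/y₁ = ½[√(1 + 8Fr₁²) − 1] = ½[√77.25 − 1] = 3.89.
y₂ = 3.89 × 2.78 = 10.8 ft.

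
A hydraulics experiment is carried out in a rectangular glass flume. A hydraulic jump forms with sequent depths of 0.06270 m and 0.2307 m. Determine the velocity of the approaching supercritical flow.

For a rectangular channel the momentum equation gives q² = ½·g·y₁·y₂·(y₁ + y₂) = ½×9.81×0.06270×0.2307×0.2934 = 0.02082.
q = √0.02082 = 0.1443 m²/s.
V₁ = q/y₁ = 0.1443/0.06270 = 2.301 m/s.

V₁ = 2.301 m/s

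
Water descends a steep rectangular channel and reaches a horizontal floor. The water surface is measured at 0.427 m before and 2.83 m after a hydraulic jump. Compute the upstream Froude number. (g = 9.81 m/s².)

Fr₁ = 5.03

For a rectangular channel the momentum equation gives q² = ½·g·y₁·y₂·(y₁ + y₂) = ½×9.81×0.427×2.83×3.26 = 19.3.
q = √19.3 = 4.39 m²/s.
V₁ = q/y₁ = 10.3 m/s; Fr₁ = V₁/√(g·y₁) = 5.03.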